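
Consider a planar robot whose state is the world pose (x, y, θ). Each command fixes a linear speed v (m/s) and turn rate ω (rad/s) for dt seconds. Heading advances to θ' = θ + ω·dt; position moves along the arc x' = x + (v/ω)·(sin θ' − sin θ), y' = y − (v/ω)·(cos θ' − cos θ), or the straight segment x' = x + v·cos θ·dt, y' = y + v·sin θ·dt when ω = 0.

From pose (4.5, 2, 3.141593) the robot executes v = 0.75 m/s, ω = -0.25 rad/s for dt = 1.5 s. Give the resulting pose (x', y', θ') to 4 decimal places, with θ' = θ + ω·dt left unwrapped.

(3.4012, 2.2085, 2.7666)

θ' = 3.1416 + -0.25·1.5 = 2.7666
R = v/ω = 0.75/-0.25 = -3.0000
x' = 4.5 + -3.0000·(sin 2.7666 − sin 3.1416) = 3.4012
y' = 2 − -3.0000·(cos 2.7666 − cos 3.1416) = 2.2085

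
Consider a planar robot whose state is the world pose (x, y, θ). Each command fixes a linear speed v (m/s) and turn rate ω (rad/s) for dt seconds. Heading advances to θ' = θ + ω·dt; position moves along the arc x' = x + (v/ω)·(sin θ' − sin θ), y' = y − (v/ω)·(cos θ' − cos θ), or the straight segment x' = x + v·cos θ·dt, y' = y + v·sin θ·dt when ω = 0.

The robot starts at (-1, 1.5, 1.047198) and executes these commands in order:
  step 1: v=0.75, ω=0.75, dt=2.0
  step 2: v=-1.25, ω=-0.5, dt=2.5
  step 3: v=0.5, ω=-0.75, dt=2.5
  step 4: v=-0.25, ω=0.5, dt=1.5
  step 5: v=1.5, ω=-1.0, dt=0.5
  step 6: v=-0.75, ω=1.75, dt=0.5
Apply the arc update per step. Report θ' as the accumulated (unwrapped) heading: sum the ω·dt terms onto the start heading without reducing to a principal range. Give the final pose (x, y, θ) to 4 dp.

step 1: θ'=2.5472 (R=1.0000) → pose (-1.3060, 2.8285, 2.5472)
step 2: θ'=1.2972 (R=2.5000) → pose (-0.2990, 0.0818, 1.2972)
step 3: θ'=-0.5778 (R=-0.6667) → pose (0.7070, 0.4601, -0.5778)
step 4: θ'=0.1722 (R=-0.5000) → pose (0.3482, 0.5339, 0.1722)
step 5: θ'=-0.3278 (R=-1.5000) → pose (1.0882, 0.4762, -0.3278)
step 6: θ'=0.5472 (R=-0.4286) → pose (0.7272, 0.4364, 0.5472)

(0.7272, 0.4364, 0.5472)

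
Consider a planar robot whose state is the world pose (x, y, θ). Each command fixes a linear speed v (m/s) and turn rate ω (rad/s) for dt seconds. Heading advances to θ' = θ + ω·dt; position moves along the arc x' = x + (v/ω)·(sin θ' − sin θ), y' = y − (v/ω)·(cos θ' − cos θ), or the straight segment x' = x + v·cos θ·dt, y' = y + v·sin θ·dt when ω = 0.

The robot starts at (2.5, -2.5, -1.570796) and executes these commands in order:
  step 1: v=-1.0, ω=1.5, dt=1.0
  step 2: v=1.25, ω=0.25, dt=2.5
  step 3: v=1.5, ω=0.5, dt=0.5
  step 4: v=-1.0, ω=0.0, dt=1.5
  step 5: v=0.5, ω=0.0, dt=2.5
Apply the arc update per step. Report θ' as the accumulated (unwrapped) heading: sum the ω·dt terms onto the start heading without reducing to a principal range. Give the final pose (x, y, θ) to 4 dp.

step 1: θ'=-0.0708 (R=-0.6667) → pose (1.8805, -1.8350, -0.0708)
step 2: θ'=0.5542 (R=5.0000) → pose (4.8655, -1.0991, 0.5542)
step 3: θ'=0.8042 (R=3.0000) → pose (5.4475, -0.6292, 0.8042)
step 4: θ'=0.8042 (straight) → pose (4.4070, -1.7096, 0.8042)
step 5: θ'=0.8042 (straight) → pose (5.2741, -0.8093, 0.8042)

(5.2741, -0.8093, 0.8042)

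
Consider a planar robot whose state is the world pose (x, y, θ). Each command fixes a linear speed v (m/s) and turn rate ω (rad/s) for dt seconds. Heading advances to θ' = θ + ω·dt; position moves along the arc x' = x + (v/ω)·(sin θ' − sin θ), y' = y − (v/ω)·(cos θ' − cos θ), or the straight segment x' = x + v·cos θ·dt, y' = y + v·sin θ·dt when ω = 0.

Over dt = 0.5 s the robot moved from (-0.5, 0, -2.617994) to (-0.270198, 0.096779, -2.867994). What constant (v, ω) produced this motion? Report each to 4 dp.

v = -0.5000, ω = -0.5000

Δθ = -2.867994 − -2.617994 = -0.250000
ω = Δθ/dt = -0.250000/0.5 = -0.5000
R = Δx/(sin θ' − sin θ) = 1.0000
v = R·ω = 1.0000·-0.5000 = -0.5000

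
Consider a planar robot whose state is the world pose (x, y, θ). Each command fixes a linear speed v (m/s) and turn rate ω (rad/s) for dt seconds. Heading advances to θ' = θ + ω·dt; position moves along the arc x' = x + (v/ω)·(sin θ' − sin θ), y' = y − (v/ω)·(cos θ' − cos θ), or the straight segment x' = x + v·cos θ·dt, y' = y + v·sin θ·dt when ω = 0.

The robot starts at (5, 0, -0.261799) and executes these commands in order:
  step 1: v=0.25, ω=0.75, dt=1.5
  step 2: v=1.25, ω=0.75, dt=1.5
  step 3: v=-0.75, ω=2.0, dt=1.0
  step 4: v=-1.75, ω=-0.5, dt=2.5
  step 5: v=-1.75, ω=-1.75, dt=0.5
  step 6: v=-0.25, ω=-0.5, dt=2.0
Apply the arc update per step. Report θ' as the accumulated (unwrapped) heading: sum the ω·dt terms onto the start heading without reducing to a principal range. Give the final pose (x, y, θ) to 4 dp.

step 1: θ'=0.8632 (R=0.3333) → pose (5.3396, 0.1053, 0.8632)
step 2: θ'=1.9882 (R=1.6667) → pose (5.5966, 1.8643, 1.9882)
step 3: θ'=3.9882 (R=-0.3750) → pose (6.2203, 1.7679, 3.9882)
step 4: θ'=2.7382 (R=3.5000) → pose (10.2158, 2.6681, 2.7382)
step 5: θ'=1.8632 (R=1.0000) → pose (10.7808, 2.0366, 1.8632)
step 6: θ'=0.8632 (R=0.5000) → pose (10.6820, 1.5675, 0.8632)

(10.6820, 1.5675, 0.8632)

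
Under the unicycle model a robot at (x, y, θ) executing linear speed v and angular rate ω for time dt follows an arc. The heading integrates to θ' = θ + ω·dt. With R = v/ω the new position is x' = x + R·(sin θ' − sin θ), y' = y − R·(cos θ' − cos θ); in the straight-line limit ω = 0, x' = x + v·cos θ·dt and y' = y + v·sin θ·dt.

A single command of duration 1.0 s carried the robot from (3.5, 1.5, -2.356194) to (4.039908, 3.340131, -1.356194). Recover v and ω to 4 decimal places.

v = -2.0000, ω = 1.0000

Δθ = -1.356194 − -2.356194 = 1.000000
ω = Δθ/dt = 1.000000/1.0 = 1.0000
R = −Δy/(cos θ' − cos θ) = -2.0000
v = R·ω = -2.0000·1.0000 = -2.0000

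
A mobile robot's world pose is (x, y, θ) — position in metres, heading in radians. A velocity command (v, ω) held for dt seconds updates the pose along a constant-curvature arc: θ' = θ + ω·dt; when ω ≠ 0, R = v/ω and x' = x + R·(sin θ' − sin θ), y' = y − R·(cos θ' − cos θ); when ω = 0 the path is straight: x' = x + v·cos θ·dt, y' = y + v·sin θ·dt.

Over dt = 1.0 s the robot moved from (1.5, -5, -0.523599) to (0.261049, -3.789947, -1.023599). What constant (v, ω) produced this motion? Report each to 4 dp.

v = -1.7500, ω = -0.5000

Δθ = -1.023599 − -0.523599 = -0.500000
ω = Δθ/dt = -0.500000/1.0 = -0.5000
R = Δx/(sin θ' − sin θ) = 3.5000
v = R·ω = 3.5000·-0.5000 = -1.7500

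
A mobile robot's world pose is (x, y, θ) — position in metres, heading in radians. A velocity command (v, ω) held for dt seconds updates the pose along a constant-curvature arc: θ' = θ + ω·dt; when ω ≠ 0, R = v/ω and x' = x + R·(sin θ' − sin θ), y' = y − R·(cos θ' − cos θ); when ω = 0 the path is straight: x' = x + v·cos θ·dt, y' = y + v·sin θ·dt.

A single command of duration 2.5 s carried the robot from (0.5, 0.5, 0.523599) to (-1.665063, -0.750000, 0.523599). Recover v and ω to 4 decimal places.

Δθ = 0.523599 − 0.523599 = 0.000000
ω = Δθ/dt = 0.000000/2.5 = 0.0000
ω = 0 → v = (Δx·cos θ + Δy·sin θ)/dt = -1.0000

v = -1.0000, ω = 0.0000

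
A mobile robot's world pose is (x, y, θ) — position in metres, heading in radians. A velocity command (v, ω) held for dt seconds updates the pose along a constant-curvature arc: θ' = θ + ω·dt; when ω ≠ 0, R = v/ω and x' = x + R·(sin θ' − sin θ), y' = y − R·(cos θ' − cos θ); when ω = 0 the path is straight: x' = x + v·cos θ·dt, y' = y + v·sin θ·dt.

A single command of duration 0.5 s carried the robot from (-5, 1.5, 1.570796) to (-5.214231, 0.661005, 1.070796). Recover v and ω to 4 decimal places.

v = -1.7500, ω = -1.0000

Δθ = 1.070796 − 1.570796 = -0.500000
ω = Δθ/dt = -0.500000/0.5 = -1.0000
R = −Δy/(cos θ' − cos θ) = 1.7500
v = R·ω = 1.7500·-1.0000 = -1.7500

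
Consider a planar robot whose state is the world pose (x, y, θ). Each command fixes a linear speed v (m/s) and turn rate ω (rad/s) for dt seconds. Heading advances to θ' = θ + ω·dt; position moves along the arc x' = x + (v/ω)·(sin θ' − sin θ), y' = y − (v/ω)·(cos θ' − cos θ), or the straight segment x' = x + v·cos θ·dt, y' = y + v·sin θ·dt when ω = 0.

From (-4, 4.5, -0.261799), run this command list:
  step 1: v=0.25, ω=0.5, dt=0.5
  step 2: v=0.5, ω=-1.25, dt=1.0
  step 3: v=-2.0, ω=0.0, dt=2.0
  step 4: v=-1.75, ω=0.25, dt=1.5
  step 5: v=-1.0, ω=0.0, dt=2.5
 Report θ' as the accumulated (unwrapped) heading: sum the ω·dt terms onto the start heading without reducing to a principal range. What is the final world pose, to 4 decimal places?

step 1: θ'=-0.0118 (R=0.5000) → pose (-3.8765, 4.4830, -0.0118)
step 2: θ'=-1.2618 (R=-0.4000) → pose (-3.5002, 4.2047, -1.2618)
step 3: θ'=-1.2618 (straight) → pose (-4.7166, 8.0152, -1.2618)
step 4: θ'=-0.8868 (R=-7.0000) → pose (-5.9597, 10.3098, -0.8868)
step 5: θ'=-0.8868 (straight) → pose (-7.5394, 12.2474, -0.8868)

(-7.5394, 12.2474, -0.8868)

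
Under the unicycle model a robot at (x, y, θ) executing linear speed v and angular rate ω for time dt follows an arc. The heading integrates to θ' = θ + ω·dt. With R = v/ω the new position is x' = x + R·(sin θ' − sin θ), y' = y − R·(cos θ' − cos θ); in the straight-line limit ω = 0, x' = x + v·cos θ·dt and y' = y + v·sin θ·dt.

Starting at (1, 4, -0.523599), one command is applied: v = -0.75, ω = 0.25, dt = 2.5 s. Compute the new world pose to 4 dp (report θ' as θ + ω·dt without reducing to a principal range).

θ' = -0.5236 + 0.25·2.5 = 0.1014
R = v/ω = -0.75/0.25 = -3.0000
x' = 1 + -3.0000·(sin 0.1014 − sin -0.5236) = -0.8037
y' = 4 − -3.0000·(cos 0.1014 − cos -0.5236) = 4.3865

(-0.8037, 4.3865, 0.1014)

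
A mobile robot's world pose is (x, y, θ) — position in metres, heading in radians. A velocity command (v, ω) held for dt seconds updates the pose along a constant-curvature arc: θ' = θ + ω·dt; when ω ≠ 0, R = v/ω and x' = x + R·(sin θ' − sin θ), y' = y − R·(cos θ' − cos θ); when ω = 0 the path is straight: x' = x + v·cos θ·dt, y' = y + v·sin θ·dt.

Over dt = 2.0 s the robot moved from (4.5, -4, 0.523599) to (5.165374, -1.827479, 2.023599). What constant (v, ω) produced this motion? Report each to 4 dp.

Δθ = 2.023599 − 0.523599 = 1.500000
ω = Δθ/dt = 1.500000/2.0 = 0.7500
R = −Δy/(cos θ' − cos θ) = 1.6667
v = R·ω = 1.6667·0.7500 = 1.2500

v = 1.2500, ω = 0.7500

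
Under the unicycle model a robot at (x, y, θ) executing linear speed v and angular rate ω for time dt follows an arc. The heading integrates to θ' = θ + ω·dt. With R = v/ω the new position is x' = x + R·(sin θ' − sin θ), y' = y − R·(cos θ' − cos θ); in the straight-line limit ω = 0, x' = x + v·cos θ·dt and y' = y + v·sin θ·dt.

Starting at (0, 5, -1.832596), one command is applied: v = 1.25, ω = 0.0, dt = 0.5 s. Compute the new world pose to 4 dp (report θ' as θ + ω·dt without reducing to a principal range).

(-0.1618, 4.3963, -1.8326)

θ' = -1.8326 + 0.0·0.5 = -1.8326
ω = 0 → straight: x' = 0 + 1.25·cos(-1.8326)·0.5 = -0.1618
y' = 5 + 1.25·sin(-1.8326)·0.5 = 4.3963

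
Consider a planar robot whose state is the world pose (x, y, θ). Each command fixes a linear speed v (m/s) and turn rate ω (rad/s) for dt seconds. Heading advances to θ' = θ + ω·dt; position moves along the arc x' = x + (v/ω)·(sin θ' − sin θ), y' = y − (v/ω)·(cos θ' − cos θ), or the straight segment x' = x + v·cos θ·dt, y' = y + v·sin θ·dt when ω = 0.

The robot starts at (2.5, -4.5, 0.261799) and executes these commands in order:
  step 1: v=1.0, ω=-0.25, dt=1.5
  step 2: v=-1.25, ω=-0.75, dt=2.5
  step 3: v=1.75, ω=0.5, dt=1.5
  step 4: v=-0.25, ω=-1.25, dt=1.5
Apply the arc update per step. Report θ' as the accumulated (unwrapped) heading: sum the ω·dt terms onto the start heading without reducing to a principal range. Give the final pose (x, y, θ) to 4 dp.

(2.7265, -4.3540, -3.1132)

step 1: θ'=-0.1132 (R=-4.0000) → pose (3.9871, -4.3893, -0.1132)
step 2: θ'=-1.9882 (R=1.6667) → pose (2.6518, -2.0577, -1.9882)
step 3: θ'=-1.2382 (R=3.5000) → pose (2.5431, -4.6193, -1.2382)
step 4: θ'=-3.1132 (R=0.2000) → pose (2.7265, -4.3540, -3.1132)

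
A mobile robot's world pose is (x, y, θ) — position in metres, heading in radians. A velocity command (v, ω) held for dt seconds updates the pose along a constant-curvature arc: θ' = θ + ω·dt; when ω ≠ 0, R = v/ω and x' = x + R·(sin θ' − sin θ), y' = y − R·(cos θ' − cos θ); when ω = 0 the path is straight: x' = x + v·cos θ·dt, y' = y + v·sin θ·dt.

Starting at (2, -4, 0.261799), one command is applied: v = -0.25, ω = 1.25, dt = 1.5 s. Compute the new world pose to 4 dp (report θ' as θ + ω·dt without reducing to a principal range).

(1.8830, -4.3004, 2.1368)

θ' = 0.2618 + 1.25·1.5 = 2.1368
R = v/ω = -0.25/1.25 = -0.2000
x' = 2 + -0.2000·(sin 2.1368 − sin 0.2618) = 1.8830
y' = -4 − -0.2000·(cos 2.1368 − cos 0.2618) = -4.3004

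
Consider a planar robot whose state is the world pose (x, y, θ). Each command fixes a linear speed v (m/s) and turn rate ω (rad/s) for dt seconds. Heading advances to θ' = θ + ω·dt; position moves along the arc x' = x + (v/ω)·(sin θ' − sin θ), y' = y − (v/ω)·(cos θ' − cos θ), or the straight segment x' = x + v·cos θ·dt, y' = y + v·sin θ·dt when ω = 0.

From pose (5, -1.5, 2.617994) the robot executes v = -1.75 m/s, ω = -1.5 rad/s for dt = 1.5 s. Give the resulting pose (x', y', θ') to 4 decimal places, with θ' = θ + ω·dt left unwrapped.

(4.8364, -3.5989, 0.3680)

θ' = 2.6180 + -1.5·1.5 = 0.3680
R = v/ω = -1.75/-1.5 = 1.1667
x' = 5 + 1.1667·(sin 0.3680 − sin 2.6180) = 4.8364
y' = -1.5 − 1.1667·(cos 0.3680 − cos 2.6180) = -3.5989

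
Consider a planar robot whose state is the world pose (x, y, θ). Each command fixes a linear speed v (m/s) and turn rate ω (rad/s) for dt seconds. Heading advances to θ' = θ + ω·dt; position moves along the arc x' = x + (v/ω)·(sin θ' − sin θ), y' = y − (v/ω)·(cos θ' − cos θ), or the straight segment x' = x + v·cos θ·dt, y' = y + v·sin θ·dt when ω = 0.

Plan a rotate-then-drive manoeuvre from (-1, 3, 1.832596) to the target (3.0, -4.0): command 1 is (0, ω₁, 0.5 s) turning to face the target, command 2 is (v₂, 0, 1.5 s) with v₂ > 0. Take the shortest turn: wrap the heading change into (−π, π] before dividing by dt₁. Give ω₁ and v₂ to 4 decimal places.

ω₁ = -5.7685, v₂ = 5.3748

heading to target = atan2(-4−3, 3−-1) = -1.0517
Δθ = wrap(-1.0517 − 1.8326) = -2.8842; ω₁ = Δθ/dt₁ = -5.7685
distance = √((3−-1)² + (-4−3)²) = 8.0623; v₂ = distance/dt₂ = 5.3748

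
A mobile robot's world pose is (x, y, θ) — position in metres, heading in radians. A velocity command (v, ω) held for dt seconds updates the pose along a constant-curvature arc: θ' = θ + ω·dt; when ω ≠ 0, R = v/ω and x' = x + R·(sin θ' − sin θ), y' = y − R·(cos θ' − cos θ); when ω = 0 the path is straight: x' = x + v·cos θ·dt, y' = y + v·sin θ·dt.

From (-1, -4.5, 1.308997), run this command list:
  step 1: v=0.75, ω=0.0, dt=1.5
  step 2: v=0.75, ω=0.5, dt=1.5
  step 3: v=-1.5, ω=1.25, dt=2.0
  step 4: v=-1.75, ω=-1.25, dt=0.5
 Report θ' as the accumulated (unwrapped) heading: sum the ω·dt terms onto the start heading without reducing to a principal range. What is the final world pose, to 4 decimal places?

(1.7995, -1.1730, 3.9340)

step 1: θ'=1.3090 (straight) → pose (-0.7088, -3.4133, 1.3090)
step 2: θ'=2.0590 (R=1.5000) → pose (-0.8330, -2.3215, 2.0590)
step 3: θ'=4.5590 (R=-1.2000) → pose (1.4128, -1.9421, 4.5590)
step 4: θ'=3.9340 (R=1.4000) → pose (1.7995, -1.1730, 3.9340)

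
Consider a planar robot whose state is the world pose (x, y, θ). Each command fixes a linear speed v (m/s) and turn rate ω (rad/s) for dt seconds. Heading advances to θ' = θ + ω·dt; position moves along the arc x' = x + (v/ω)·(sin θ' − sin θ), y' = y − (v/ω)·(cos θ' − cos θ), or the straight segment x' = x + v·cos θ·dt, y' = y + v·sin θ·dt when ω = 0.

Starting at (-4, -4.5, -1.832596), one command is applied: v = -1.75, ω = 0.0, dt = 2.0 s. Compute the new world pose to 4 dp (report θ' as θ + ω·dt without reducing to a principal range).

θ' = -1.8326 + 0.0·2.0 = -1.8326
ω = 0 → straight: x' = -4 + -1.75·cos(-1.8326)·2.0 = -3.0941
y' = -4.5 + -1.75·sin(-1.8326)·2.0 = -1.1193

(-3.0941, -1.1193, -1.8326)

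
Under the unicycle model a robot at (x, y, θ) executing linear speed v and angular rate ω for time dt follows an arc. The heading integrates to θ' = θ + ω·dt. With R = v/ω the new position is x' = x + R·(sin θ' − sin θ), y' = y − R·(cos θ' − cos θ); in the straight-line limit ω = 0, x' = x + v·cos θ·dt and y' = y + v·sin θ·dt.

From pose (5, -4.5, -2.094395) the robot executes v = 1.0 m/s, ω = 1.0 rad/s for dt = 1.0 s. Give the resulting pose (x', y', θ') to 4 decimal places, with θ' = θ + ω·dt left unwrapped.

(4.9774, -5.4586, -1.0944)

θ' = -2.0944 + 1.0·1.0 = -1.0944
R = v/ω = 1.0/1.0 = 1.0000
x' = 5 + 1.0000·(sin -1.0944 − sin -2.0944) = 4.9774
y' = -4.5 − 1.0000·(cos -1.0944 − cos -2.0944) = -5.4586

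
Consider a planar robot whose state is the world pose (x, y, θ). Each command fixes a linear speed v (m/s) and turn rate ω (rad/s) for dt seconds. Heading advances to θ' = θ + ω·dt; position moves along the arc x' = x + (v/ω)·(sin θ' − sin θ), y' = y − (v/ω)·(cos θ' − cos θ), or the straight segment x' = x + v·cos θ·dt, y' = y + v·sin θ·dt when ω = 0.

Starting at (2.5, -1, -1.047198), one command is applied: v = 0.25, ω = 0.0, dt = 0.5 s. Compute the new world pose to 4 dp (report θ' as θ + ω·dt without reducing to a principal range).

(2.5625, -1.1083, -1.0472)

θ' = -1.0472 + 0.0·0.5 = -1.0472
ω = 0 → straight: x' = 2.5 + 0.25·cos(-1.0472)·0.5 = 2.5625
y' = -1 + 0.25·sin(-1.0472)·0.5 = -1.1083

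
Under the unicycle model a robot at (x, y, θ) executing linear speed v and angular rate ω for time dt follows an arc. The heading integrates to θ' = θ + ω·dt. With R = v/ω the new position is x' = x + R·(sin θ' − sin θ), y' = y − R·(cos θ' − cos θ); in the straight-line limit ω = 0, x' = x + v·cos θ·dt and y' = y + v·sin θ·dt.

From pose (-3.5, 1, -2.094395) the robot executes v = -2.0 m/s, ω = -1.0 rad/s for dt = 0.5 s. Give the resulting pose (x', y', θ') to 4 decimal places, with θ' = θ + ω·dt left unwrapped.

(-2.8085, 1.7080, -2.5944)

θ' = -2.0944 + -1.0·0.5 = -2.5944
R = v/ω = -2.0/-1.0 = 2.0000
x' = -3.5 + 2.0000·(sin -2.5944 − sin -2.0944) = -2.8085
y' = 1 − 2.0000·(cos -2.5944 − cos -2.0944) = 1.7080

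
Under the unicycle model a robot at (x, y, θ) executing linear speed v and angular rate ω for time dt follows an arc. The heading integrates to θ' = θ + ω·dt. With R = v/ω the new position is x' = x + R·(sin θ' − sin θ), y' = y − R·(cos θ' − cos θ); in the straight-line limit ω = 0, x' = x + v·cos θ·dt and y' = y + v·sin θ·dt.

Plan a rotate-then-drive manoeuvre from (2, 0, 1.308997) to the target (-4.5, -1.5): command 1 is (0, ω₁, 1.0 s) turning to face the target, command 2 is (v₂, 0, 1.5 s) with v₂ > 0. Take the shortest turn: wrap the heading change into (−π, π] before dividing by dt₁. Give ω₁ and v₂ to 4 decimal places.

ω₁ = 2.0594, v₂ = 4.4472

heading to target = atan2(-1.5−0, -4.5−2) = -2.9148
Δθ = wrap(-2.9148 − 1.3090) = 2.0594; ω₁ = Δθ/dt₁ = 2.0594
distance = √((-4.5−2)² + (-1.5−0)²) = 6.6708; v₂ = distance/dt₂ = 4.4472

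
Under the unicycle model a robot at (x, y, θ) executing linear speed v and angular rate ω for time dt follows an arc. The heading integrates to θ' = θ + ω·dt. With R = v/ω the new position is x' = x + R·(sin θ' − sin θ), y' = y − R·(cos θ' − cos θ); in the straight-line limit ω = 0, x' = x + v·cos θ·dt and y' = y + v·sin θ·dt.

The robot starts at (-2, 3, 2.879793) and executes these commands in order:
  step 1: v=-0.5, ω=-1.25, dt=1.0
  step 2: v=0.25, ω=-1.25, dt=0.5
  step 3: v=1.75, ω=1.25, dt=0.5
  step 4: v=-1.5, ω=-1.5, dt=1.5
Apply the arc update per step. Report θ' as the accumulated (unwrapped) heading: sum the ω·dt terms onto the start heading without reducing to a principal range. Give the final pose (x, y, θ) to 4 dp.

(-3.0370, 2.7169, -0.6202)

step 1: θ'=1.6298 (R=0.4000) → pose (-1.7042, 2.6372, 1.6298)
step 2: θ'=1.0048 (R=-0.2000) → pose (-1.6734, 2.7563, 1.0048)
step 3: θ'=1.6298 (R=1.4000) → pose (-1.4575, 3.5896, 1.6298)
step 4: θ'=-0.6202 (R=1.0000) → pose (-3.0370, 2.7169, -0.6202)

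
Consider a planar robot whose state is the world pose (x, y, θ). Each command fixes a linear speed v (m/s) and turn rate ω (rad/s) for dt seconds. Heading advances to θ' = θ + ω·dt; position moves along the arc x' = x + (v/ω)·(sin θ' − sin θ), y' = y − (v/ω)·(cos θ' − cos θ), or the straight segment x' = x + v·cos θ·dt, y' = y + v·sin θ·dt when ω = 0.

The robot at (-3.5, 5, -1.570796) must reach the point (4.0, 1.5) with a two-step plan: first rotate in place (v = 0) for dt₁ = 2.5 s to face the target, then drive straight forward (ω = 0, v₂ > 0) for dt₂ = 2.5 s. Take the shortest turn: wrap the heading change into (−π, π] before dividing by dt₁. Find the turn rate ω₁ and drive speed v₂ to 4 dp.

heading to target = atan2(1.5−5, 4−-3.5) = -0.4366
Δθ = wrap(-0.4366 − -1.5708) = 1.1342; ω₁ = Δθ/dt₁ = 0.4537
distance = √((4−-3.5)² + (1.5−5)²) = 8.2765; v₂ = distance/dt₂ = 3.3106

ω₁ = 0.4537, v₂ = 3.3106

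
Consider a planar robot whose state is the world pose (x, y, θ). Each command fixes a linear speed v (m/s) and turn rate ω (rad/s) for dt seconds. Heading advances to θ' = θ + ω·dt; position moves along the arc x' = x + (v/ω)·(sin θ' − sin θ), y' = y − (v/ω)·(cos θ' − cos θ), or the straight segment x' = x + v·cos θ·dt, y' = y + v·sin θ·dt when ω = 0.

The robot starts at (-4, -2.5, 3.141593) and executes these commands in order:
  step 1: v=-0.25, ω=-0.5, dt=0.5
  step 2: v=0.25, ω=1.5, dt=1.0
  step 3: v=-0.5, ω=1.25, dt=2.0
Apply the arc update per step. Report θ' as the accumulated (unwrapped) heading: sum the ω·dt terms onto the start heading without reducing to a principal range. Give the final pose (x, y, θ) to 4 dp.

(-4.6839, -2.1701, 6.8916)

step 1: θ'=2.8916 (R=0.5000) → pose (-3.8763, -2.5155, 2.8916)
step 2: θ'=4.3916 (R=0.1667) → pose (-4.0757, -2.6245, 4.3916)
step 3: θ'=6.8916 (R=-0.4000) → pose (-4.6839, -2.1701, 6.8916)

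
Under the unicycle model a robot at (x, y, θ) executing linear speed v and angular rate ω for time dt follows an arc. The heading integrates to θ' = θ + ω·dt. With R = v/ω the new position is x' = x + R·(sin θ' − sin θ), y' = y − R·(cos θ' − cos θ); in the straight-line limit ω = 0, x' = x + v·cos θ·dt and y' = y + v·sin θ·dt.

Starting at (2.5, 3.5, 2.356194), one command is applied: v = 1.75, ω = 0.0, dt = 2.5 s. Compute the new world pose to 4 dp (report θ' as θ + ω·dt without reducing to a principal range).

θ' = 2.3562 + 0.0·2.5 = 2.3562
ω = 0 → straight: x' = 2.5 + 1.75·cos(2.3562)·2.5 = -0.5936
y' = 3.5 + 1.75·sin(2.3562)·2.5 = 6.5936

(-0.5936, 6.5936, 2.3562)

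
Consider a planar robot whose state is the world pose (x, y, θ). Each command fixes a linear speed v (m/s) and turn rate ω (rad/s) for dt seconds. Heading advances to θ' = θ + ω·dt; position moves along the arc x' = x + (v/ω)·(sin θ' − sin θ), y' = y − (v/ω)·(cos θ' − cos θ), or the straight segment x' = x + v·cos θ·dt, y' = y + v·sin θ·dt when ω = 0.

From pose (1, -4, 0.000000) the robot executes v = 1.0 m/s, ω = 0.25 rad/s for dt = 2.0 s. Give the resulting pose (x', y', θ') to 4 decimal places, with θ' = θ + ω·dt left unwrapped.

(2.9177, -3.5103, 0.5000)

θ' = 0.0000 + 0.25·2.0 = 0.5000
R = v/ω = 1.0/0.25 = 4.0000
x' = 1 + 4.0000·(sin 0.5000 − sin 0.0000) = 2.9177
y' = -4 − 4.0000·(cos 0.5000 − cos 0.0000) = -3.5103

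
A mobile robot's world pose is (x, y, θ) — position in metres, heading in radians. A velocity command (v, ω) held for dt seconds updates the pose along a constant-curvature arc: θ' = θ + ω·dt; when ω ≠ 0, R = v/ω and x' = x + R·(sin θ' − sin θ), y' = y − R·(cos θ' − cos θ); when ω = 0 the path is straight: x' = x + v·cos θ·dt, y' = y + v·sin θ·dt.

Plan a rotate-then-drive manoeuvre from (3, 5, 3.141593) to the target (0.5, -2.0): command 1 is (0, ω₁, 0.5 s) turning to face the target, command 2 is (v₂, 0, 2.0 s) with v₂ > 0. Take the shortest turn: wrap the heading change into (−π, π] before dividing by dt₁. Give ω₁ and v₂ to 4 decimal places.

ω₁ = 2.4555, v₂ = 3.7165

heading to target = atan2(-2−5, 0.5−3) = -1.9138
Δθ = wrap(-1.9138 − 3.1416) = 1.2278; ω₁ = Δθ/dt₁ = 2.4555
distance = √((0.5−3)² + (-2−5)²) = 7.4330; v₂ = distance/dt₂ = 3.7165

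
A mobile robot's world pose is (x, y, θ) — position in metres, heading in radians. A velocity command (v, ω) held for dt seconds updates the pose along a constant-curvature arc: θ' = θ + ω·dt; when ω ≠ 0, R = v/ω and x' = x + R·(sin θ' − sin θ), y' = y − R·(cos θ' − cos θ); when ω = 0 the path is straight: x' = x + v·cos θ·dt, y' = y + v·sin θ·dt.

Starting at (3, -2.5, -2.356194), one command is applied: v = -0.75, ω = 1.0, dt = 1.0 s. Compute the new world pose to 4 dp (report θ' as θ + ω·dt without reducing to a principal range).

(3.2025, -1.8100, -1.3562)

θ' = -2.3562 + 1.0·1.0 = -1.3562
R = v/ω = -0.75/1.0 = -0.7500
x' = 3 + -0.7500·(sin -1.3562 − sin -2.3562) = 3.2025
y' = -2.5 − -0.7500·(cos -1.3562 − cos -2.3562) = -1.8100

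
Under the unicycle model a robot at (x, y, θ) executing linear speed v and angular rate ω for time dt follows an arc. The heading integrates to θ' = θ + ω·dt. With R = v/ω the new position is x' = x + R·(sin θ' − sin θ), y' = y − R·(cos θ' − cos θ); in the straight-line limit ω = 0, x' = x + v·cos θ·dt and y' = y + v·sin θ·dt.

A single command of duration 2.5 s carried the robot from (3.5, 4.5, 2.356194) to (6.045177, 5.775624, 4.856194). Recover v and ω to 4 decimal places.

Δθ = 4.856194 − 2.356194 = 2.500000
ω = Δθ/dt = 2.500000/2.5 = 1.0000
R = Δx/(sin θ' − sin θ) = -1.5000
v = R·ω = -1.5000·1.0000 = -1.5000

v = -1.5000, ω = 1.0000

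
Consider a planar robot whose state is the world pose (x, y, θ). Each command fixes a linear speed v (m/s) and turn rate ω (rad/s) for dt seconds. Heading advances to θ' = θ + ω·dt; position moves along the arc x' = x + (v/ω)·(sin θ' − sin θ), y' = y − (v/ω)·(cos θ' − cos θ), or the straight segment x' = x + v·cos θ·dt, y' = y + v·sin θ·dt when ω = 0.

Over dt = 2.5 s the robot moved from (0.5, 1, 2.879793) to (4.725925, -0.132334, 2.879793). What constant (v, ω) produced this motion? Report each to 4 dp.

v = -1.7500, ω = 0.0000

Δθ = 2.879793 − 2.879793 = 0.000000
ω = Δθ/dt = 0.000000/2.5 = 0.0000
ω = 0 → v = (Δx·cos θ + Δy·sin θ)/dt = -1.7500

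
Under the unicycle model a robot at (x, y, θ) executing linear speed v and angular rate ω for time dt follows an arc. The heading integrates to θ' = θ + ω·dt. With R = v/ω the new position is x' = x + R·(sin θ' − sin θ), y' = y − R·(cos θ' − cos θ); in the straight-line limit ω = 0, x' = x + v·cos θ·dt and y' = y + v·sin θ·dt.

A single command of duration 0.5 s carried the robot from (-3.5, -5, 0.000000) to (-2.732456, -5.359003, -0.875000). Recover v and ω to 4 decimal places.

v = 1.7500, ω = -1.7500

Δθ = -0.875000 − 0.000000 = -0.875000
ω = Δθ/dt = -0.875000/0.5 = -1.7500
R = Δx/(sin θ' − sin θ) = -1.0000
v = R·ω = -1.0000·-1.7500 = 1.7500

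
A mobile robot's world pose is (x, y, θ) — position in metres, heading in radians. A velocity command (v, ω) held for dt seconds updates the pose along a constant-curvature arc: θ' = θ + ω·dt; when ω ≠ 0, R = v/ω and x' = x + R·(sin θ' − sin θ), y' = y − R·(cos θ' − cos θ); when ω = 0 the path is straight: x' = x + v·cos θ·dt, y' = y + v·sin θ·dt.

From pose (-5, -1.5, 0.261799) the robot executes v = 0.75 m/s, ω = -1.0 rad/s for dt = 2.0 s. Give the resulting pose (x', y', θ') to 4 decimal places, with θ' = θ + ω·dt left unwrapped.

(-4.0664, -2.3494, -1.7382)

θ' = 0.2618 + -1.0·2.0 = -1.7382
R = v/ω = 0.75/-1.0 = -0.7500
x' = -5 + -0.7500·(sin -1.7382 − sin 0.2618) = -4.0664
y' = -1.5 − -0.7500·(cos -1.7382 − cos 0.2618) = -2.3494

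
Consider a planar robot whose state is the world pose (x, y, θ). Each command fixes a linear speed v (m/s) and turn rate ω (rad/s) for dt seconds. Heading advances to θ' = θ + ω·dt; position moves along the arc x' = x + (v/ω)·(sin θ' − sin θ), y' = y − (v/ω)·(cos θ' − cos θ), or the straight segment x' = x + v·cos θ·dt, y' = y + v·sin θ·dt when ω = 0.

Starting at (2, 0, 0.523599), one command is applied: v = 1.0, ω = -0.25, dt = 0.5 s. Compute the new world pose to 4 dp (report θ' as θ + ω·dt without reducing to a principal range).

θ' = 0.5236 + -0.25·0.5 = 0.3986
R = v/ω = 1.0/-0.25 = -4.0000
x' = 2 + -4.0000·(sin 0.3986 − sin 0.5236) = 2.4475
y' = 0 − -4.0000·(cos 0.3986 − cos 0.5236) = 0.2223

(2.4475, 0.2223, 0.3986)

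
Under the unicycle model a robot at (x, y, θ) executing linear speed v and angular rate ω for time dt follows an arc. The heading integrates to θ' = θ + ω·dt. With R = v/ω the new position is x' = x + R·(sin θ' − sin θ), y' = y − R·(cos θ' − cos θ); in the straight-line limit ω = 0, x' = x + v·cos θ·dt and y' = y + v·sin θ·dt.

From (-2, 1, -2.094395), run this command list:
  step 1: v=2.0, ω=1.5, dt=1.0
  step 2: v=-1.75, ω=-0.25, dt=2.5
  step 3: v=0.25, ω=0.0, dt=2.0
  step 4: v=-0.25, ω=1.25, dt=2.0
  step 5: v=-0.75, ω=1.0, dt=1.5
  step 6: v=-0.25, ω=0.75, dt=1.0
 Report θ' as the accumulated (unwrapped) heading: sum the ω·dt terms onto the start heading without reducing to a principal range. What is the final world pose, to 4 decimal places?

(-3.7536, 1.2247, 3.5306)

step 1: θ'=-0.5944 (R=1.3333) → pose (-1.5920, -0.7713, -0.5944)
step 2: θ'=-1.2194 (R=7.0000) → pose (-4.2442, 2.6186, -1.2194)
step 3: θ'=-1.2194 (straight) → pose (-4.0721, 2.1492, -1.2194)
step 4: θ'=1.2806 (R=-0.2000) → pose (-4.4515, 2.1375, 1.2806)
step 5: θ'=2.7806 (R=-0.7500) → pose (-3.9977, 1.2213, 2.7806)
step 6: θ'=3.5306 (R=-0.3333) → pose (-3.7536, 1.2247, 3.5306)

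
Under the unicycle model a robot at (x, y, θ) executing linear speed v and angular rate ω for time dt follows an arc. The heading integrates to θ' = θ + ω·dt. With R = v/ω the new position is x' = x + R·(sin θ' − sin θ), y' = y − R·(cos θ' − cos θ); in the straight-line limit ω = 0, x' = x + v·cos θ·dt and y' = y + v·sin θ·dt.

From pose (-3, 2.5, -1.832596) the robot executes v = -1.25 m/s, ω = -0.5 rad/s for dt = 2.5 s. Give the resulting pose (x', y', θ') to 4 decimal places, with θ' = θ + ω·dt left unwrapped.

θ' = -1.8326 + -0.5·2.5 = -3.0826
R = v/ω = -1.25/-0.5 = 2.5000
x' = -3 + 2.5000·(sin -3.0826 − sin -1.8326) = -0.7326
y' = 2.5 − 2.5000·(cos -3.0826 − cos -1.8326) = 4.3486

(-0.7326, 4.3486, -3.0826)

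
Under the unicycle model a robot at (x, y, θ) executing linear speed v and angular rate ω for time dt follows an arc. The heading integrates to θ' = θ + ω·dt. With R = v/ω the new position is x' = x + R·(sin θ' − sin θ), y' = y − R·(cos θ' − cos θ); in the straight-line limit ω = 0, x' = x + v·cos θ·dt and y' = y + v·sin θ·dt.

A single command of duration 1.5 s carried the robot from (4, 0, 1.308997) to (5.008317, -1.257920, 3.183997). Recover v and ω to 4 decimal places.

v = -1.2500, ω = 1.2500

Δθ = 3.183997 − 1.308997 = 1.875000
ω = Δθ/dt = 1.875000/1.5 = 1.2500
R = −Δy/(cos θ' − cos θ) = -1.0000
v = R·ω = -1.0000·1.2500 = -1.2500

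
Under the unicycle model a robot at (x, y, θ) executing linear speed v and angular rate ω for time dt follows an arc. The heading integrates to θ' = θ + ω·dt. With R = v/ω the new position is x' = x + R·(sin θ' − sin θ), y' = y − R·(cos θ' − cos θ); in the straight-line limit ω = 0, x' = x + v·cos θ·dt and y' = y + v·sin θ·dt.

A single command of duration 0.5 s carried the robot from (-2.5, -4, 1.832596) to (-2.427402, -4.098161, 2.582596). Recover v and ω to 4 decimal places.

v = -0.2500, ω = 1.5000

Δθ = 2.582596 − 1.832596 = 0.750000
ω = Δθ/dt = 0.750000/0.5 = 1.5000
R = −Δy/(cos θ' − cos θ) = -0.1667
v = R·ω = -0.1667·1.5000 = -0.2500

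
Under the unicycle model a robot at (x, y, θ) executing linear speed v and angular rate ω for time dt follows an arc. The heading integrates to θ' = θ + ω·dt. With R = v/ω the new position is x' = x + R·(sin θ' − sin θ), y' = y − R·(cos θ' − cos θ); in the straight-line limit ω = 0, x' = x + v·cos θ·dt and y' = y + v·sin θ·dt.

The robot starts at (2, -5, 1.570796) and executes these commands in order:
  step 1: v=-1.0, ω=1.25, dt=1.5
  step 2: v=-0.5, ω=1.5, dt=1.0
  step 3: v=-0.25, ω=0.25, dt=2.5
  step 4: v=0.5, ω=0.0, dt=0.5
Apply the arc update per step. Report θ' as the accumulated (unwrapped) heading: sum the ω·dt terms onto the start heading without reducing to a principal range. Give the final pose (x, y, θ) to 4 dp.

step 1: θ'=3.4458 (R=-0.8000) → pose (3.0396, -5.7633, 3.4458)
step 2: θ'=4.9458 (R=-0.3333) → pose (3.2641, -5.3681, 4.9458)
step 3: θ'=5.5708 (R=-1.0000) → pose (2.9448, -4.8426, 5.5708)
step 4: θ'=5.5708 (straight) → pose (3.1340, -5.0060, 5.5708)

(3.1340, -5.0060, 5.5708)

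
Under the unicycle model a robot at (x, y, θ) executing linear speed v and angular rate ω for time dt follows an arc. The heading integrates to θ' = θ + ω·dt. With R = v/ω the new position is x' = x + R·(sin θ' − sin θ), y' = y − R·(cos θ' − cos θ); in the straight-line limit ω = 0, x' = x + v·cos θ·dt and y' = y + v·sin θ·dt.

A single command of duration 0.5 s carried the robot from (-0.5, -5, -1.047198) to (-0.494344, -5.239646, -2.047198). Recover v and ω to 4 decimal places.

v = 0.5000, ω = -2.0000

Δθ = -2.047198 − -1.047198 = -1.000000
ω = Δθ/dt = -1.000000/0.5 = -2.0000
R = −Δy/(cos θ' − cos θ) = -0.2500
v = R·ω = -0.2500·-2.0000 = 0.5000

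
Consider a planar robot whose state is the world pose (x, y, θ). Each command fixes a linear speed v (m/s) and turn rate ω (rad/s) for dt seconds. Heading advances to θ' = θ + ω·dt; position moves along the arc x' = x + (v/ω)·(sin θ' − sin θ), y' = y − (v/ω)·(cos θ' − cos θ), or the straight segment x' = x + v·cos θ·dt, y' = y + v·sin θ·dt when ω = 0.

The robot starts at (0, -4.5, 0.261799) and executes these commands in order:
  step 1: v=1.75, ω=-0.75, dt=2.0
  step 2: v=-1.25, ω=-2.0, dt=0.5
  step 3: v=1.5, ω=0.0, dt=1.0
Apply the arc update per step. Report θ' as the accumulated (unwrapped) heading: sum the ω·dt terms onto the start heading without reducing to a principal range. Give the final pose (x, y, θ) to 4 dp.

step 1: θ'=-1.2382 (R=-2.3333) → pose (2.8094, -5.9920, -1.2382)
step 2: θ'=-2.2382 (R=0.6250) → pose (2.9092, -5.4011, -2.2382)
step 3: θ'=-2.2382 (straight) → pose (1.9808, -6.5792, -2.2382)

(1.9808, -6.5792, -2.2382)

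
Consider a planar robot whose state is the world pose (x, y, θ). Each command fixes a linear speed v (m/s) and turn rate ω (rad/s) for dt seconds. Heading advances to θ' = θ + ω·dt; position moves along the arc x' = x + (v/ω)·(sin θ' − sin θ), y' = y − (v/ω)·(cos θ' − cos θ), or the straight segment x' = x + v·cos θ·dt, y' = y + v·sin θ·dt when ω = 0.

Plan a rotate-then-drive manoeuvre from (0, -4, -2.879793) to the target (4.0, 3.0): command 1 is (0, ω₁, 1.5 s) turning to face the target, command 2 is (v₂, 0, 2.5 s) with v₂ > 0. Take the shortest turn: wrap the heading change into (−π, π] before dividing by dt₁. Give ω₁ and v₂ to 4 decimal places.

ω₁ = -1.5678, v₂ = 3.2249

heading to target = atan2(3−-4, 4−0) = 1.0517
Δθ = wrap(1.0517 − -2.8798) = -2.3517; ω₁ = Δθ/dt₁ = -1.5678
distance = √((4−0)² + (3−-4)²) = 8.0623; v₂ = distance/dt₂ = 3.2249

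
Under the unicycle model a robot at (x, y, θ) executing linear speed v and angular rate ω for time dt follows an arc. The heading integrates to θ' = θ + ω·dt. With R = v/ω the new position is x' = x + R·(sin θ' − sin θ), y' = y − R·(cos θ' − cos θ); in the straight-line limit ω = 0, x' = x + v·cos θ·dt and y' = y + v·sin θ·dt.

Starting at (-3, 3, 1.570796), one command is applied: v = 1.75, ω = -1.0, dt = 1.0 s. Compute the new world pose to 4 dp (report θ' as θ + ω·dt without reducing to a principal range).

(-2.1955, 4.4726, 0.5708)

θ' = 1.5708 + -1.0·1.0 = 0.5708
R = v/ω = 1.75/-1.0 = -1.7500
x' = -3 + -1.7500·(sin 0.5708 − sin 1.5708) = -2.1955
y' = 3 − -1.7500·(cos 0.5708 − cos 1.5708) = 4.4726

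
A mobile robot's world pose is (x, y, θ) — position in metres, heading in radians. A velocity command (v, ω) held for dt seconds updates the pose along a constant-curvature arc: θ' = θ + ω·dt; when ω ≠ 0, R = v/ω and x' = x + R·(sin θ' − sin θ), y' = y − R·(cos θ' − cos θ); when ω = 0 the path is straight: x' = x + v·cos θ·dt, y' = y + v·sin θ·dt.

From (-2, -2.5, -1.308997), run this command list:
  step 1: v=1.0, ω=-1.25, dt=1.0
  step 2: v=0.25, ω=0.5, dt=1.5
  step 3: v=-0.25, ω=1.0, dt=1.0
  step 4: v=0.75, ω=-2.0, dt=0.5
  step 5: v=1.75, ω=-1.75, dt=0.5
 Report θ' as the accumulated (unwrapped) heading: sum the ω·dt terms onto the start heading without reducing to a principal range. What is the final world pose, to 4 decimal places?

step 1: θ'=-2.5590 (R=-0.8000) → pose (-2.3326, -3.3751, -2.5590)
step 2: θ'=-1.8090 (R=0.5000) → pose (-2.5434, -3.6746, -1.8090)
step 3: θ'=-0.8090 (R=-0.2500) → pose (-2.6054, -3.4431, -0.8090)
step 4: θ'=-1.8090 (R=-0.3750) → pose (-2.5124, -3.7904, -1.8090)
step 5: θ'=-2.6840 (R=-1.0000) → pose (-3.0423, -4.4516, -2.6840)

(-3.0423, -4.4516, -2.6840)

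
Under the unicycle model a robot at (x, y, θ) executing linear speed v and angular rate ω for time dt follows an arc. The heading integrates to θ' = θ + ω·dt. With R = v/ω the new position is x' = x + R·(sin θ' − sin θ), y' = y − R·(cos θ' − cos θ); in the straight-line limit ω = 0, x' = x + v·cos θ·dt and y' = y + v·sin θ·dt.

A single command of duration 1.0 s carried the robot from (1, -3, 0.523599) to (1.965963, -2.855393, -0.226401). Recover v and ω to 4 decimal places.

Δθ = -0.226401 − 0.523599 = -0.750000
ω = Δθ/dt = -0.750000/1.0 = -0.7500
R = Δx/(sin θ' − sin θ) = -1.3333
v = R·ω = -1.3333·-0.7500 = 1.0000

v = 1.0000, ω = -0.7500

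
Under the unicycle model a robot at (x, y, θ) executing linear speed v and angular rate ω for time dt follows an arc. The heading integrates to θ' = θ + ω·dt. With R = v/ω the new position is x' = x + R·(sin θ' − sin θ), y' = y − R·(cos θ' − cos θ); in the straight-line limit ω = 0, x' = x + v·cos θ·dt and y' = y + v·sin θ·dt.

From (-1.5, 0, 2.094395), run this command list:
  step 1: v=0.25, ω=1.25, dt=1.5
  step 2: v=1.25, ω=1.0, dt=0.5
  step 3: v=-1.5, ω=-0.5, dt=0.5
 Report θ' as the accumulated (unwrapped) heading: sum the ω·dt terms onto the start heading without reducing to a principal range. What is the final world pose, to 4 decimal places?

(-1.8441, 0.1884, 4.2194)

step 1: θ'=3.9694 (R=0.2000) → pose (-1.8205, 0.0353, 3.9694)
step 2: θ'=4.4694 (R=1.2500) → pose (-2.1132, -0.5096, 4.4694)
step 3: θ'=4.2194 (R=3.0000) → pose (-1.8441, 0.1884, 4.2194)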